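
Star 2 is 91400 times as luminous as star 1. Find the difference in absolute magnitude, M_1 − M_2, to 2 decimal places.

M_1 − M_2 ≈ 12.40

Pogson: ΔM = −2.5 log₁₀(ratio) = −2.5 log₁₀(91400) = −2.5 × 4.9609 = -12.402
Star 2 is brighter so has the smaller magnitude: M_1 − M_2 is positive.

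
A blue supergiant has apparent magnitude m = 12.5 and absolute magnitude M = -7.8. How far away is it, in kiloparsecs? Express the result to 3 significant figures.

Distance modulus: m − M = 12.5 − (-7.8) = 20.300
m − M = 5 log₁₀ d − 5
log₁₀ d = (m − M)/5 + 1 = 5.0600
d = 10^5.0600 = 114800 pc
= 114.8 kpc

d ≈ 115 kpc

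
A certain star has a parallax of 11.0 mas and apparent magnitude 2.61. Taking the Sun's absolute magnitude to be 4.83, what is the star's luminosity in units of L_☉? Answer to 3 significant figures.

L/L_☉ ≈ 639

d = 1/p = 1000/11.0 mas = 90.91 pc
M = m − 5 log₁₀ d + 5 = 2.61 − 5·1.9586 + 5 = -2.183
M − M_☉ = -2.183 − 4.83 = -7.013
L/L_☉ = 10^(−0.4 × -7.013) = 638.6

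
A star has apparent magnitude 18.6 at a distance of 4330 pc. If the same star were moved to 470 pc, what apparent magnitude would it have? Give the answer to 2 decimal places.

Flux ∝ 1/d², so Δm = 5 log₁₀(d₂/d₁) = 5 log₁₀(470/4330) = -4.822
m₂ = m₁ + Δm = 18.6 + (-4.822) = 13.778

m ≈ 13.78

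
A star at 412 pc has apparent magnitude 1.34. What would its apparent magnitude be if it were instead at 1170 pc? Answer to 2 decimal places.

m ≈ 3.61

Flux ∝ 1/d², so Δm = 5 log₁₀(d₂/d₁) = 5 log₁₀(1170/412) = 2.266
m₂ = m₁ + Δm = 1.34 + (2.266) = 3.606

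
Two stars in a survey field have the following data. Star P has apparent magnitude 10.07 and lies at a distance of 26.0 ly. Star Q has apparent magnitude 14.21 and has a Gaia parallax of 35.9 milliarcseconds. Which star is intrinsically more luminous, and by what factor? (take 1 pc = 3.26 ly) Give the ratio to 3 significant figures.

Star P is more luminous, by a factor of 3.71.

Star P: d = 26.0 ly / 3.26 = 7.975 pc
Star P: M = m − 5 log₁₀ d + 5 = 10.07 − 5·0.9018 + 5 = 10.561
Star Q: p = 35.9 mas = 0.0359″ → d = 1/p = 27.86 pc
Star Q: M = m − 5 log₁₀ d + 5 = 14.21 − 5·1.4449 + 5 = 11.985
ΔM = M_P − M_Q = 10.561 − (11.985) = -1.424; smaller M is more luminous → Star P.
L ratio = 10^(0.4 |ΔM|) = 10^0.570 = 3.713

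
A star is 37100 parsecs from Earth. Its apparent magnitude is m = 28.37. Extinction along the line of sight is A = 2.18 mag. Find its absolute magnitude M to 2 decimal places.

M ≈ 8.34

5 log₁₀(d/10 pc) = 5 log₁₀(37100) − 5 = 17.847
M = m − 5 log₁₀(d/10) − A = 28.37 − 17.847 − 2.18 = 8.343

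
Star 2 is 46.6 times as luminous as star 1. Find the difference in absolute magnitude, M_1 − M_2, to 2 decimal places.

M_1 − M_2 ≈ 4.17

Pogson: ΔM = −2.5 log₁₀(ratio) = −2.5 log₁₀(46.6) = −2.5 × 1.6684 = -4.171
Star 2 is brighter so has the smaller magnitude: M_1 − M_2 is positive.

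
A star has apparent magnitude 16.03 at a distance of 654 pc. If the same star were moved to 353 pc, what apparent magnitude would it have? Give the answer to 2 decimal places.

m ≈ 14.69

Flux ∝ 1/d², so Δm = 5 log₁₀(d₂/d₁) = 5 log₁₀(353/654) = -1.339
m₂ = m₁ + Δm = 16.03 + (-1.339) = 14.691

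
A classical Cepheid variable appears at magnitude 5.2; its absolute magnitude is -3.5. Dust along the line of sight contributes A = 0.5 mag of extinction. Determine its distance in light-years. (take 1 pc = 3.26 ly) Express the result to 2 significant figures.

m − M = 5 log₁₀(d/10 pc) + A  ⇒  5.2 − (-3.5) − 0.5 = 5 log₁₀(d/10)
8.200 = 5 log₁₀(d/10)
log₁₀ d = (m − M − A)/5 + 1 = 2.6400
d = 10^2.6400 = 436.5 pc
= 1423 ly

d ≈ 1400 ly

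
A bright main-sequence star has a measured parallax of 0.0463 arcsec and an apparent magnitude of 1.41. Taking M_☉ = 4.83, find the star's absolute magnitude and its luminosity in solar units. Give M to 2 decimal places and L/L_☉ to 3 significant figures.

M ≈ -0.26; L/L_☉ ≈ 109

d = 1/p = 1/0.0463″ = 21.60 pc
M = m − 5 log₁₀ d + 5 = 1.41 − 5·1.3344 + 5 = -0.262
M − M_☉ = -0.262 − 4.83 = -5.092
L/L_☉ = 10^(−0.4 × -5.092) = 108.9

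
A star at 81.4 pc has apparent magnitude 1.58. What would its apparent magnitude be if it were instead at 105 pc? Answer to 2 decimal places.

Flux ∝ 1/d², so Δm = 5 log₁₀(d₂/d₁) = 5 log₁₀(105/81.4) = 0.553
m₂ = m₁ + Δm = 1.58 + (0.553) = 2.133

m ≈ 2.13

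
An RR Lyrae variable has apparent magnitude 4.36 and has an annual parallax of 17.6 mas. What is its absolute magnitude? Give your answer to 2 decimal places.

M ≈ 0.59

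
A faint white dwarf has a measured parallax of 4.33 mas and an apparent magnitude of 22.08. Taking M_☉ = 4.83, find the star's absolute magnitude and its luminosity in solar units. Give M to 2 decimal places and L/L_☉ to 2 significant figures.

M ≈ 15.26; L/L_☉ ≈ 6.7×10^-5

d = 1/p = 1000/4.33 mas = 230.9 pc
M = m − 5 log₁₀ d + 5 = 22.08 − 5·2.3635 + 5 = 15.262
M − M_☉ = 15.262 − 4.83 = 10.432
L/L_☉ = 10^(−0.4 × 10.432) = 6.715×10^-5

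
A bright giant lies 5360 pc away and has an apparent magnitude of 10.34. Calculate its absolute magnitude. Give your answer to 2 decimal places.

5 log₁₀(d/10 pc) = 5 log₁₀(5360) − 5 = 13.646
M = m − 5 log₁₀(d/10) = 10.34 − 13.646 = -3.306

M ≈ -3.31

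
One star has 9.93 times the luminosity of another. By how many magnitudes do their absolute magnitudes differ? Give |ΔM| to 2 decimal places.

Pogson: ΔM = −2.5 log₁₀(ratio) = −2.5 log₁₀(9.93) = −2.5 × 0.9969 = -2.492

|ΔM| ≈ 2.49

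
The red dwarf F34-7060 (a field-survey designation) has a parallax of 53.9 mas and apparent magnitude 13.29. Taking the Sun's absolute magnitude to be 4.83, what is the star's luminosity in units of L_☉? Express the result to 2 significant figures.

d = 1/p = 1000/53.9 mas = 18.55 pc
M = m − 5 log₁₀ d + 5 = 13.29 − 5·1.2684 + 5 = 11.948
M − M_☉ = 11.948 − 4.83 = 7.118
L/L_☉ = 10^(−0.4 × 7.118) = 1.422×10^-3

L/L_☉ ≈ 1.4×10^-3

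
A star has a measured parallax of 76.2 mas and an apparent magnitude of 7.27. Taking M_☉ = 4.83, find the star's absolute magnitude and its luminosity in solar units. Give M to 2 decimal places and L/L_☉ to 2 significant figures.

M ≈ 6.68; L/L_☉ ≈ 0.18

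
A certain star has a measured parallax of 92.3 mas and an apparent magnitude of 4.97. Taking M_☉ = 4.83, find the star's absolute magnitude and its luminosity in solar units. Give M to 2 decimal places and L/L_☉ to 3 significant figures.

M ≈ 4.80; L/L_☉ ≈ 1.03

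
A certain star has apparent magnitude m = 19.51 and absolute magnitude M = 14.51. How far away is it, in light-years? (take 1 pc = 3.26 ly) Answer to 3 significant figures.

Distance modulus: m − M = 19.51 − (14.51) = 5.000
m − M = 5 log₁₀ d − 5
log₁₀ d = (m − M)/5 + 1 = 2.0000
d = 10^2.0000 = 100.0 pc
= 326.0 ly

d ≈ 326 ly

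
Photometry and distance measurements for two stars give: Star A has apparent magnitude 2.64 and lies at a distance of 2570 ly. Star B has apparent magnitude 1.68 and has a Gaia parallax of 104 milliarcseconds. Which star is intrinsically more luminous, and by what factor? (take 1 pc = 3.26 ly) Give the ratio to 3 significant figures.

Star A is more luminous, by a factor of 2780.

Star A: d = 2570 ly / 3.26 = 788.3 pc
Star A: M = m − 5 log₁₀ d + 5 = 2.64 − 5·2.8967 + 5 = -6.844
Star B: p = 104 mas = 0.104″ → d = 1/p = 9.615 pc
Star B: M = m − 5 log₁₀ d + 5 = 1.68 − 5·0.9830 + 5 = 1.765
ΔM = M_A − M_B = -6.844 − (1.765) = -8.609; smaller M is more luminous → Star A.
L ratio = 10^(0.4 |ΔM|) = 10^3.443 = 2777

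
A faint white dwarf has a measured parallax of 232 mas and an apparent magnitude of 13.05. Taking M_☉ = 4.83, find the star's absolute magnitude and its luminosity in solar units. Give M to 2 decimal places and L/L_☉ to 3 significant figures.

M ≈ 14.88; L/L_☉ ≈ 9.57×10^-5

d = 1/p = 1000/232 mas = 4.310 pc
M = m − 5 log₁₀ d + 5 = 13.05 − 5·0.6345 + 5 = 14.877
M − M_☉ = 14.877 − 4.83 = 10.047
L/L_☉ = 10^(−0.4 × 10.047) = 9.572×10^-5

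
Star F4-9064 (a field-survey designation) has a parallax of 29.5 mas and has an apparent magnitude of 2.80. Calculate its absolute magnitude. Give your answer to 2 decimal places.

M ≈ 0.15

p = 29.5 mas = 0.0295″ → d = 1/p = 33.90 pc
5 log₁₀(d/10 pc) = 5 log₁₀(33.90) − 5 = 2.651
M = m − 5 log₁₀(d/10) = 2.80 − 2.651 = 0.149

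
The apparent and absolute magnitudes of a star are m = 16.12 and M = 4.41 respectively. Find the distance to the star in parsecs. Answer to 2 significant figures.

d ≈ 2200 pc

μ = m − M = 11.710
m − M = 5 log₁₀ d − 5
log₁₀ d = (m − M)/5 + 1 = 3.3420
d = 10^3.3420 = 2198 pc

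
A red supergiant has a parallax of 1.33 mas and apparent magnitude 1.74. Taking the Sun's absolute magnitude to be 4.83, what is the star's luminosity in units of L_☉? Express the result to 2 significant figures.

d = 1/p = 1000/1.33 mas = 751.9 pc
M = m − 5 log₁₀ d + 5 = 1.74 − 5·2.8761 + 5 = -7.641
M − M_☉ = -7.641 − 4.83 = -12.471
L/L_☉ = 10^(−0.4 × -12.471) = 97340

L/L_☉ ≈ 97000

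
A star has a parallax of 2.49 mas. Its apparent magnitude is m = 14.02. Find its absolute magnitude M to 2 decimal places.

p = 2.49 mas = 2.49×10^-3″ → d = 1/p = 401.6 pc
5 log₁₀(d/10 pc) = 5 log₁₀(401.6) − 5 = 8.019
M = m − 5 log₁₀(d/10) = 14.02 − 8.019 = 6.001

M ≈ 6.00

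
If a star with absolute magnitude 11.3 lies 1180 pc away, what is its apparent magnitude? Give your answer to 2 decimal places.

m ≈ 21.66

m = M + 5 log₁₀ d − 5 = 11.3 + 5·3.0719 − 5 = 21.659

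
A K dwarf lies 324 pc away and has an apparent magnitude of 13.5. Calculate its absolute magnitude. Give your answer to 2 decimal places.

5 log₁₀(d/10 pc) = 5 log₁₀(324.0) − 5 = 7.553
M = m − 5 log₁₀(d/10) = 13.5 − 7.553 = 5.947

M ≈ 5.95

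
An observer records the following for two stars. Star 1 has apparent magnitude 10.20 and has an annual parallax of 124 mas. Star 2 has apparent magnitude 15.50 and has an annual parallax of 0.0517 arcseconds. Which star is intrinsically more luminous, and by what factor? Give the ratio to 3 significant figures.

Star 1 is more luminous, by a factor of 22.9.

Star 1: p = 124 mas = 0.124″ → d = 1/p = 8.065 pc
Star 1: M = m − 5 log₁₀ d + 5 = 10.20 − 5·0.9066 + 5 = 10.667
Star 2: d = 1/p = 1/0.0517″ = 19.34 pc
Star 2: M = m − 5 log₁₀ d + 5 = 15.50 − 5·1.2865 + 5 = 14.067
ΔM = M_1 − M_2 = 10.667 − (14.067) = -3.400; smaller M is more luminous → Star 1.
L ratio = 10^(0.4 |ΔM|) = 10^1.360 = 22.92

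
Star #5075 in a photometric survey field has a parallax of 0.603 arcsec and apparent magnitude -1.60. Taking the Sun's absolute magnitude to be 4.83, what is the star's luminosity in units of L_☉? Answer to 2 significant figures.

d = 1/p = 1/0.603″ = 1.658 pc
M = m − 5 log₁₀ d + 5 = -1.60 − 5·0.2197 + 5 = 2.302
M − M_☉ = 2.302 − 4.83 = -2.528
L/L_☉ = 10^(−0.4 × -2.528) = 10.27

L/L_☉ ≈ 10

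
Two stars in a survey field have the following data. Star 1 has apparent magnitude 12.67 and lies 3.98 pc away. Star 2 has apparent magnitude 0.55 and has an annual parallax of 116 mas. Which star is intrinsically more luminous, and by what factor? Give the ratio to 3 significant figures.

Star 2 is more luminous, by a factor of 331000.

Star 1: M = m − 5 log₁₀ d + 5 = 12.67 − 5·0.5999 + 5 = 14.671
Star 2: p = 116 mas = 0.116″ → d = 1/p = 8.621 pc
Star 2: M = m − 5 log₁₀ d + 5 = 0.55 − 5·0.9355 + 5 = 0.872
ΔM = M_1 − M_2 = 14.671 − (0.872) = 13.798; smaller M is more luminous → Star 2.
L ratio = 10^(0.4 |ΔM|) = 10^5.519 = 330600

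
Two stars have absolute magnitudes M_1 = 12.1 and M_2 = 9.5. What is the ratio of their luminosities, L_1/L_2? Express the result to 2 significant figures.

L_1/L_2 ≈ 0.091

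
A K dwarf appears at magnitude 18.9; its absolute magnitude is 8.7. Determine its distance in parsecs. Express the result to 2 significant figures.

d ≈ 1100 pc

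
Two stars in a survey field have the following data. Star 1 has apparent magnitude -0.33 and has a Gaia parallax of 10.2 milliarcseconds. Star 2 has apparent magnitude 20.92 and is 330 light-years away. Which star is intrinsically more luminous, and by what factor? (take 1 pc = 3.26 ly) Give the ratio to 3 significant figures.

Star 1 is more luminous, by a factor of 2.97×10^8.

Star 1: p = 10.2 mas = 0.0102″ → d = 1/p = 98.04 pc
Star 1: M = m − 5 log₁₀ d + 5 = -0.33 − 5·1.9914 + 5 = -5.287
Star 2: d = 330 ly / 3.26 = 101.2 pc
Star 2: M = m − 5 log₁₀ d + 5 = 20.92 − 5·2.0053 + 5 = 15.894
ΔM = M_1 − M_2 = -5.287 − (15.894) = -21.181; smaller M is more luminous → Star 1.
L ratio = 10^(0.4 |ΔM|) = 10^8.472 = 2.966×10^8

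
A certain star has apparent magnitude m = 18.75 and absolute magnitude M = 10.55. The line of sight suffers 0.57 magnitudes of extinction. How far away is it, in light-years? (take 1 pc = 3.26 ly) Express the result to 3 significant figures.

d ≈ 1090 ly

m − M = 5 log₁₀(d/10 pc) + A  ⇒  18.75 − (10.55) − 0.57 = 5 log₁₀(d/10)
7.630 = 5 log₁₀(d/10)
log₁₀ d = (m − M − A)/5 + 1 = 2.5260
d = 10^2.5260 = 335.7 pc
= 1095 ly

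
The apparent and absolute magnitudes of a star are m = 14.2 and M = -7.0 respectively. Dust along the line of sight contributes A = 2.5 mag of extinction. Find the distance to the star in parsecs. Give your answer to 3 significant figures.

d ≈ 55000 pc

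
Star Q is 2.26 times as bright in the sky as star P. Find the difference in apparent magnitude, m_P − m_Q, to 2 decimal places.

m_P − m_Q ≈ 0.89

Pogson: Δm = −2.5 log₁₀(ratio) = −2.5 log₁₀(2.26) = −2.5 × 0.3541 = -0.885
Star Q is brighter so has the smaller magnitude: m_P − m_Q is positive.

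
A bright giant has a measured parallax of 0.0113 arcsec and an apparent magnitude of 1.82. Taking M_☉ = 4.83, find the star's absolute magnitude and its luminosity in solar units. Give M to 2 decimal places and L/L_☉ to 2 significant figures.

d = 1/p = 1/0.0113″ = 88.50 pc
M = m − 5 log₁₀ d + 5 = 1.82 − 5·1.9469 + 5 = -2.915
M − M_☉ = -2.915 − 4.83 = -7.745
L/L_☉ = 10^(−0.4 × -7.745) = 1253

M ≈ -2.91; L/L_☉ ≈ 1300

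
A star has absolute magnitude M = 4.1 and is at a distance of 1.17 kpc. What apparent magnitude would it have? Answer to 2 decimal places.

m ≈ 14.44

d = 1.17 kpc = 1170 pc
m = M + 5 log₁₀ d − 5 = 4.1 + 5·3.0682 − 5 = 14.441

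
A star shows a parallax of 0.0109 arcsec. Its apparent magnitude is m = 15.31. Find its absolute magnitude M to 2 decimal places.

d = 1/p = 1/0.0109″ = 91.74 pc
5 log₁₀(d/10 pc) = 5 log₁₀(91.74) − 5 = 4.813
M = m − 5 log₁₀(d/10) = 15.31 − 4.813 = 10.497

M ≈ 10.50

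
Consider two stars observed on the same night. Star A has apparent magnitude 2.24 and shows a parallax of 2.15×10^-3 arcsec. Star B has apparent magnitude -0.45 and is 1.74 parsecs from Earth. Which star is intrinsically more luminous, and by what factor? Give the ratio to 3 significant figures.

Star A is more luminous, by a factor of 6000.

Star A: d = 1/p = 1/2.15×10^-3″ = 465.1 pc
Star A: M = m − 5 log₁₀ d + 5 = 2.24 − 5·2.6676 + 5 = -6.098
Star B: M = m − 5 log₁₀ d + 5 = -0.45 − 5·0.2405 + 5 = 3.347
ΔM = M_A − M_B = -6.098 − (3.347) = -9.445; smaller M is more luminous → Star A.
L ratio = 10^(0.4 |ΔM|) = 10^3.778 = 5998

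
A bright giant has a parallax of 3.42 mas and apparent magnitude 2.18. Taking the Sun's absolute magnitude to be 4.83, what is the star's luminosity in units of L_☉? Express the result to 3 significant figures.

L/L_☉ ≈ 9820

d = 1/p = 1000/3.42 mas = 292.4 pc
M = m − 5 log₁₀ d + 5 = 2.18 − 5·2.4660 + 5 = -5.150
M − M_☉ = -5.150 − 4.83 = -9.980
L/L_☉ = 10^(−0.4 × -9.980) = 9816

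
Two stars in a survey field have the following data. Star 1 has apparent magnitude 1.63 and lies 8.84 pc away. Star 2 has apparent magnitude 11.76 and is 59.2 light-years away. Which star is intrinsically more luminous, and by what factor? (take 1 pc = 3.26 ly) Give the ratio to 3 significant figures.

Star 1: M = m − 5 log₁₀ d + 5 = 1.63 − 5·0.9465 + 5 = 1.898
Star 2: d = 59.2 ly / 3.26 = 18.16 pc
Star 2: M = m − 5 log₁₀ d + 5 = 11.76 − 5·1.2591 + 5 = 10.464
ΔM = M_1 − M_2 = 1.898 − (10.464) = -8.567; smaller M is more luminous → Star 1.
L ratio = 10^(0.4 |ΔM|) = 10^3.427 = 2671

Star 1 is more luminous, by a factor of 2670.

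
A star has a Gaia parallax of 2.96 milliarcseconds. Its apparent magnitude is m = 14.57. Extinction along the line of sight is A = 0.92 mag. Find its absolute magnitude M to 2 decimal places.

p = 2.96 mas = 2.96×10^-3″ → d = 1/p = 337.8 pc
5 log₁₀(d/10 pc) = 5 log₁₀(337.8) − 5 = 7.644
M = m − 5 log₁₀(d/10) − A = 14.57 − 7.644 − 0.92 = 6.006

M ≈ 6.01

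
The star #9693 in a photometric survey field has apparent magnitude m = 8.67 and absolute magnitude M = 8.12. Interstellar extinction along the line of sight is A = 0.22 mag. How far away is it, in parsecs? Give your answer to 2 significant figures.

d ≈ 12 pc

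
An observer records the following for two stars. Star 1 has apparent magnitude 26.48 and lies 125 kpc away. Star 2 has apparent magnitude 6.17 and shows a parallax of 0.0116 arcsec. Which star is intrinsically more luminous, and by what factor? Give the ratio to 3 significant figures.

Star 2 is more luminous, by a factor of 63.3.

Star 1: d = 125 kpc = 125000 pc
Star 1: M = m − 5 log₁₀ d + 5 = 26.48 − 5·5.0969 + 5 = 5.995
Star 2: d = 1/p = 1/0.0116″ = 86.21 pc
Star 2: M = m − 5 log₁₀ d + 5 = 6.17 − 5·1.9355 + 5 = 1.492
ΔM = M_1 − M_2 = 5.995 − (1.492) = 4.503; smaller M is more luminous → Star 2.
L ratio = 10^(0.4 |ΔM|) = 10^1.801 = 63.28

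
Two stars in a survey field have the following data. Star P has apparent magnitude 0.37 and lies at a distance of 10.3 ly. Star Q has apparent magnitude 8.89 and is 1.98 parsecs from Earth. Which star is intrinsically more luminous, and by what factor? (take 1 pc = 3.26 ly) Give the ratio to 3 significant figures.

Star P is more luminous, by a factor of 6510.

Star P: d = 10.3 ly / 3.26 = 3.160 pc
Star P: M = m − 5 log₁₀ d + 5 = 0.37 − 5·0.4996 + 5 = 2.872
Star Q: M = m − 5 log₁₀ d + 5 = 8.89 − 5·0.2967 + 5 = 12.407
ΔM = M_P − M_Q = 2.872 − (12.407) = -9.535; smaller M is more luminous → Star P.
L ratio = 10^(0.4 |ΔM|) = 10^3.814 = 6515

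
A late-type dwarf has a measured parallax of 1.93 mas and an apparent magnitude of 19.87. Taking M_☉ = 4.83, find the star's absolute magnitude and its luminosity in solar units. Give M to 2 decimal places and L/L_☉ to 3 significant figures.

d = 1/p = 1000/1.93 mas = 518.1 pc
M = m − 5 log₁₀ d + 5 = 19.87 − 5·2.7144 + 5 = 11.298
M − M_☉ = 11.298 − 4.83 = 6.468
L/L_☉ = 10^(−0.4 × 6.468) = 2.588×10^-3

M ≈ 11.30; L/L_☉ ≈ 2.59×10^-3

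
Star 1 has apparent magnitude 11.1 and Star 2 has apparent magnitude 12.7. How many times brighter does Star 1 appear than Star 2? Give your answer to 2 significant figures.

4.4

Δm = 11.1 − (12.7) = -1.6
Flux ratio = 10^(−0.4 Δm) = 10^(−0.4 × -1.6) = 10^0.640 = 4.365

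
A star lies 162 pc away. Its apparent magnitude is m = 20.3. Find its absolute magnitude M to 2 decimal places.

5 log₁₀(d/10 pc) = 5 log₁₀(162.0) − 5 = 6.048
M = m − 5 log₁₀(d/10) = 20.3 − 6.048 = 14.252

M ≈ 14.25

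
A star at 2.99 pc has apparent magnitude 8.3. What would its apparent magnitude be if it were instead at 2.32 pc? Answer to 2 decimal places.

Flux ∝ 1/d², so Δm = 5 log₁₀(d₂/d₁) = 5 log₁₀(2.32/2.99) = -0.551
m₂ = m₁ + Δm = 8.3 + (-0.551) = 7.749

m ≈ 7.75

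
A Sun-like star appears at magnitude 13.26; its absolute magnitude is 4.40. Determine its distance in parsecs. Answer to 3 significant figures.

d ≈ 592 pc

Distance modulus: m − M = 13.26 − (4.40) = 8.860
m − M = 5 log₁₀ d − 5
log₁₀ d = (m − M)/5 + 1 = 2.7720
d = 10^2.7720 = 591.6 pc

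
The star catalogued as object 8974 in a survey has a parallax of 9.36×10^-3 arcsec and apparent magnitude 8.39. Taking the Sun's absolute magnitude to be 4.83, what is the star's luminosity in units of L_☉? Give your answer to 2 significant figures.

d = 1/p = 1/9.36×10^-3″ = 106.8 pc
M = m − 5 log₁₀ d + 5 = 8.39 − 5·2.0287 + 5 = 3.246
M − M_☉ = 3.246 − 4.83 = -1.584
L/L_☉ = 10^(−0.4 × -1.584) = 4.300

L/L_☉ ≈ 4.3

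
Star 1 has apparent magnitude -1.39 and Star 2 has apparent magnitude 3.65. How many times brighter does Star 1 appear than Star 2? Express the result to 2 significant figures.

Δm = -1.39 − (3.65) = -5.04
Flux ratio = 10^(−0.4 Δm) = 10^(−0.4 × -5.04) = 10^2.016 = 103.8

100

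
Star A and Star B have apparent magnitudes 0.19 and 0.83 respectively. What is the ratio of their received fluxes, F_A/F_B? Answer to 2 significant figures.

F_A/F_B ≈ 1.8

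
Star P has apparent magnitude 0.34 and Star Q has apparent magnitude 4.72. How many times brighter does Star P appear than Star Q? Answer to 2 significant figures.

56

Magnitude difference = -4.38
Flux ratio = 10^(−0.4 Δm) = 10^(−0.4 × -4.38) = 10^1.752 = 56.49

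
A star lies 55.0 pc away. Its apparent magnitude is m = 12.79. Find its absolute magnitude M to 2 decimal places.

M ≈ 9.09

5 log₁₀(d/10 pc) = 5 log₁₀(55.00) − 5 = 3.702
M = m − 5 log₁₀(d/10) = 12.79 − 3.702 = 9.088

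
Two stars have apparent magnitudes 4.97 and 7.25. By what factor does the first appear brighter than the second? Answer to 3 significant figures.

Magnitude difference = -2.28
Flux ratio = 10^(−0.4 Δm) = 10^(−0.4 × -2.28) = 10^0.912 = 8.166

8.17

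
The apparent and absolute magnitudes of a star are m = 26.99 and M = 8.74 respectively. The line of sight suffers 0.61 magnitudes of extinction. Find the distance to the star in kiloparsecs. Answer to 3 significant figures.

d ≈ 33.7 kpc

m − M = 5 log₁₀(d/10 pc) + A  ⇒  26.99 − (8.74) − 0.61 = 5 log₁₀(d/10)
17.640 = 5 log₁₀(d/10)
log₁₀ d = (m − M − A)/5 + 1 = 4.5280
d = 10^4.5280 = 33730 pc
= 33.73 kpc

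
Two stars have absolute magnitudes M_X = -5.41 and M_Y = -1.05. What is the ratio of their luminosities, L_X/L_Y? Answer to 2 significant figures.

ΔM = M_X − M_Y = -4.36
L_X/L_Y = 10^(−0.4 ΔM) = 10^1.744 = 55.46

L_X/L_Y ≈ 55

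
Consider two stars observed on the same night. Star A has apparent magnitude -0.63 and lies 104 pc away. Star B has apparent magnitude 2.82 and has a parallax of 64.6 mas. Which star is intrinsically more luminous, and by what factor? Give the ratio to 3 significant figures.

Star A: M = m − 5 log₁₀ d + 5 = -0.63 − 5·2.0170 + 5 = -5.715
Star B: p = 64.6 mas = 0.0646″ → d = 1/p = 15.48 pc
Star B: M = m − 5 log₁₀ d + 5 = 2.82 − 5·1.1898 + 5 = 1.871
ΔM = M_A − M_B = -5.715 − (1.871) = -7.586; smaller M is more luminous → Star A.
L ratio = 10^(0.4 |ΔM|) = 10^3.035 = 1083

Star A is more luminous, by a factor of 1080.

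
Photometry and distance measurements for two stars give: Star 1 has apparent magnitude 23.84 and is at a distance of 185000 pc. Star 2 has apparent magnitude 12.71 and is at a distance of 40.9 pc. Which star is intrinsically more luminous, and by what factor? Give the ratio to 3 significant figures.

Star 1: M = m − 5 log₁₀ d + 5 = 23.84 − 5·5.2672 + 5 = 2.504
Star 2: M = m − 5 log₁₀ d + 5 = 12.71 − 5·1.6117 + 5 = 9.651
ΔM = M_1 − M_2 = 2.504 − (9.651) = -7.147; smaller M is more luminous → Star 1.
L ratio = 10^(0.4 |ΔM|) = 10^2.859 = 722.6

Star 1 is more luminous, by a factor of 723.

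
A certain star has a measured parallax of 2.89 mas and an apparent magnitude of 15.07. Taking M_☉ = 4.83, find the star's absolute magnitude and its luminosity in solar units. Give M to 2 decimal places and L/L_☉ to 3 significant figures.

M ≈ 7.37; L/L_☉ ≈ 0.0960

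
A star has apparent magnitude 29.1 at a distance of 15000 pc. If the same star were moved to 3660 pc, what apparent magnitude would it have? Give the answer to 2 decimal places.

Flux ∝ 1/d², so Δm = 5 log₁₀(d₂/d₁) = 5 log₁₀(3660/15000) = -3.063
m₂ = m₁ + Δm = 29.1 + (-3.063) = 26.037

m ≈ 26.04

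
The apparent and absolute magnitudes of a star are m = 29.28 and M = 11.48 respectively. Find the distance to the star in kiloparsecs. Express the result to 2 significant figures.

d ≈ 36 kpc

Distance modulus: m − M = 29.28 − (11.48) = 17.800
m − M = 5 log₁₀ d − 5
log₁₀ d = (m − M)/5 + 1 = 4.5600
d = 10^4.5600 = 36310 pc
= 36.31 kpc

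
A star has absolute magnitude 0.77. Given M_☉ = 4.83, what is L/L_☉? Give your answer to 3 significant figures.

L/L_☉ ≈ 42.1

M − M_☉ = 0.77 − 4.83 = -4.060
L/L_☉ = 10^(−0.4 (M − M_☉)) = 10^1.624 = 42.07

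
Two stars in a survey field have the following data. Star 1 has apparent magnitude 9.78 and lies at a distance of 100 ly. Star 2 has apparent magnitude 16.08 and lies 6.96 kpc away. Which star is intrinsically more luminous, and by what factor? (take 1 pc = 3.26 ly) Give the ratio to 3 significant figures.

Star 1: d = 100 ly / 3.26 = 30.67 pc
Star 1: M = m − 5 log₁₀ d + 5 = 9.78 − 5·1.4868 + 5 = 7.346
Star 2: d = 6.96 kpc = 6960 pc
Star 2: M = m − 5 log₁₀ d + 5 = 16.08 − 5·3.8426 + 5 = 1.867
ΔM = M_1 − M_2 = 7.346 − (1.867) = 5.479; smaller M is more luminous → Star 2.
L ratio = 10^(0.4 |ΔM|) = 10^2.192 = 155.5

Star 2 is more luminous, by a factor of 155.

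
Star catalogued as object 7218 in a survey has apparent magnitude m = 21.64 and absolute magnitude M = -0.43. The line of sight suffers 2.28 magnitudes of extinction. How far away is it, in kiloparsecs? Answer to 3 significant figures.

d ≈ 90.8 kpc

m − M = 5 log₁₀(d/10 pc) + A  ⇒  21.64 − (-0.43) − 2.28 = 5 log₁₀(d/10)
19.790 = 5 log₁₀(d/10)
log₁₀ d = (m − M − A)/5 + 1 = 4.9580
d = 10^4.9580 = 90780 pc
= 90.78 kpc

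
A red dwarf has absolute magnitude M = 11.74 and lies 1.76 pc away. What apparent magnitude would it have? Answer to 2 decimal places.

m ≈ 7.97

m = M + 5 log₁₀ d − 5 = 11.74 + 5·0.2455 − 5 = 7.968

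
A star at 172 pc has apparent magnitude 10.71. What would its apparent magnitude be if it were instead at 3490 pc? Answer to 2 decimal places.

Flux ∝ 1/d², so Δm = 5 log₁₀(d₂/d₁) = 5 log₁₀(3490/172) = 6.536
m₂ = m₁ + Δm = 10.71 + (6.536) = 17.246

m ≈ 17.25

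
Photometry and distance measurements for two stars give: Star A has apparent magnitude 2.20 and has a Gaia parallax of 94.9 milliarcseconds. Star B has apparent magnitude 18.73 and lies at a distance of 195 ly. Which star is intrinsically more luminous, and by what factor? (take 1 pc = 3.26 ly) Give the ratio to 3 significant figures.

Star A: p = 94.9 mas = 0.0949″ → d = 1/p = 10.54 pc
Star A: M = m − 5 log₁₀ d + 5 = 2.20 − 5·1.0227 + 5 = 2.086
Star B: d = 195 ly / 3.26 = 59.82 pc
Star B: M = m − 5 log₁₀ d + 5 = 18.73 − 5·1.7768 + 5 = 14.846
ΔM = M_A − M_B = 2.086 − (14.846) = -12.760; smaller M is more luminous → Star A.
L ratio = 10^(0.4 |ΔM|) = 10^5.104 = 127000

Star A is more luminous, by a factor of 127000.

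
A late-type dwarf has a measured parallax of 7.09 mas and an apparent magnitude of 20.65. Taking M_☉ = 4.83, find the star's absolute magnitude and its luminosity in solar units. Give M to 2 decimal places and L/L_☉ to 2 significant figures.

d = 1/p = 1000/7.09 mas = 141.0 pc
M = m − 5 log₁₀ d + 5 = 20.65 − 5·2.1494 + 5 = 14.903
M − M_☉ = 14.903 − 4.83 = 10.073
L/L_☉ = 10^(−0.4 × 10.073) = 9.348×10^-5

M ≈ 14.90; L/L_☉ ≈ 9.3×10^-5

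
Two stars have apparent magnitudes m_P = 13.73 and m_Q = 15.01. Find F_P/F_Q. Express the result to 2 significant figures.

F_P/F_Q ≈ 3.3

Magnitude difference = -1.28
Flux ratio = 10^(−0.4 Δm) = 10^(−0.4 × -1.28) = 10^0.512 = 3.251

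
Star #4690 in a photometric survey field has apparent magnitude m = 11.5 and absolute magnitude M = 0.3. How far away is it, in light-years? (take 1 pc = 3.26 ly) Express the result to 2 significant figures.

Distance modulus: m − M = 11.5 − (0.3) = 11.200
m − M = 5 log₁₀ d − 5
log₁₀ d = (m − M)/5 + 1 = 3.2400
d = 10^3.2400 = 1738 pc
= 5665 ly

d ≈ 5700 ly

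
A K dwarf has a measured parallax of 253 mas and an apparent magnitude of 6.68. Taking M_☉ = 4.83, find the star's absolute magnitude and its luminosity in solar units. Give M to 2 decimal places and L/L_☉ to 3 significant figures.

M ≈ 8.70; L/L_☉ ≈ 0.0284

d = 1/p = 1000/253 mas = 3.953 pc
M = m − 5 log₁₀ d + 5 = 6.68 − 5·0.5969 + 5 = 8.696
M − M_☉ = 8.696 − 4.83 = 3.866
L/L_☉ = 10^(−0.4 × 3.866) = 0.02843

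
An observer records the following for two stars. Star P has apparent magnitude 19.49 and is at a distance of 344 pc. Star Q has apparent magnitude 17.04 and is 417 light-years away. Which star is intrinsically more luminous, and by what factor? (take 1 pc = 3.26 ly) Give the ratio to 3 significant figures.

Star Q is more luminous, by a factor of 1.32.

Star P: M = m − 5 log₁₀ d + 5 = 19.49 − 5·2.5366 + 5 = 11.807
Star Q: d = 417 ly / 3.26 = 127.9 pc
Star Q: M = m − 5 log₁₀ d + 5 = 17.04 − 5·2.1069 + 5 = 11.505
ΔM = M_P − M_Q = 11.807 − (11.505) = 0.302; smaller M is more luminous → Star Q.
L ratio = 10^(0.4 |ΔM|) = 10^0.121 = 1.320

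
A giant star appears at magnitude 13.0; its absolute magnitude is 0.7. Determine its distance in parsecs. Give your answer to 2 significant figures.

d ≈ 2900 pc

μ = m − M = 12.300
m − M = 5 log₁₀ d − 5
log₁₀ d = (m − M)/5 + 1 = 3.4600
d = 10^3.4600 = 2884 pc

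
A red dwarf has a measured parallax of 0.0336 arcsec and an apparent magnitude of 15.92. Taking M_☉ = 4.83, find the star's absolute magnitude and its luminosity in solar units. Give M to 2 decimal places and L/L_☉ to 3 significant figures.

d = 1/p = 1/0.0336″ = 29.76 pc
M = m − 5 log₁₀ d + 5 = 15.92 − 5·1.4737 + 5 = 13.552
M − M_☉ = 13.552 − 4.83 = 8.722
L/L_☉ = 10^(−0.4 × 8.722) = 3.246×10^-4

M ≈ 13.55; L/L_☉ ≈ 3.25×10^-4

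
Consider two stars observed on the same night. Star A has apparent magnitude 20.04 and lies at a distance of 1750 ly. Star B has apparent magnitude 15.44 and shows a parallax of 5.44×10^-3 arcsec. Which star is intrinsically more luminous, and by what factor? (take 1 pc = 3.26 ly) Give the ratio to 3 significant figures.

Star B is more luminous, by a factor of 8.11.

Star A: d = 1750 ly / 3.26 = 536.8 pc
Star A: M = m − 5 log₁₀ d + 5 = 20.04 − 5·2.7298 + 5 = 11.391
Star B: d = 1/p = 1/5.44×10^-3″ = 183.8 pc
Star B: M = m − 5 log₁₀ d + 5 = 15.44 − 5·2.2644 + 5 = 9.118
ΔM = M_A − M_B = 11.391 − (9.118) = 2.273; smaller M is more luminous → Star B.
L ratio = 10^(0.4 |ΔM|) = 10^0.909 = 8.113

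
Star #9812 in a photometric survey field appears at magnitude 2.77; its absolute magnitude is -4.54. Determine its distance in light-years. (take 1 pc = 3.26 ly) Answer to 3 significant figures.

d ≈ 945 ly

μ = m − M = 7.310
m − M = 5 log₁₀ d − 5
log₁₀ d = (m − M)/5 + 1 = 2.4620
d = 10^2.4620 = 289.7 pc
= 944.5 ly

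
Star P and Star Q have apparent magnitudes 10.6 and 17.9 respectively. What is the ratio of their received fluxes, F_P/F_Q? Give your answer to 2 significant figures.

F_P/F_Q ≈ 830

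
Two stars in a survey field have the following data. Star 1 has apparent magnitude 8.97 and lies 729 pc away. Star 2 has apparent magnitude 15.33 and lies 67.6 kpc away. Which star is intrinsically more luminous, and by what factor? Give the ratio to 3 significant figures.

Star 1: M = m − 5 log₁₀ d + 5 = 8.97 − 5·2.8627 + 5 = -0.344
Star 2: d = 67.6 kpc = 67600 pc
Star 2: M = m − 5 log₁₀ d + 5 = 15.33 − 5·4.8299 + 5 = -3.820
ΔM = M_1 − M_2 = -0.344 − (-3.820) = 3.476; smaller M is more luminous → Star 2.
L ratio = 10^(0.4 |ΔM|) = 10^1.390 = 24.57

Star 2 is more luminous, by a factor of 24.6.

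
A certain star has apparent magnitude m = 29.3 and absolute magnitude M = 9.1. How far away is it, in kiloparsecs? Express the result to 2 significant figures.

d ≈ 110 kpc

μ = m − M = 20.200
m − M = 5 log₁₀ d − 5
log₁₀ d = (m − M)/5 + 1 = 5.0400
d = 10^5.0400 = 109600 pc
= 109.6 kpc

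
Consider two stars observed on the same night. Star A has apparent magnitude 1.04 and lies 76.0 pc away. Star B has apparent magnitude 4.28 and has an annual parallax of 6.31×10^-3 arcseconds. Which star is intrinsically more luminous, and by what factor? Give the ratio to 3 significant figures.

Star A: M = m − 5 log₁₀ d + 5 = 1.04 − 5·1.8808 + 5 = -3.364
Star B: d = 1/p = 1/6.31×10^-3″ = 158.5 pc
Star B: M = m − 5 log₁₀ d + 5 = 4.28 − 5·2.2000 + 5 = -1.720
ΔM = M_A − M_B = -3.364 − (-1.720) = -1.644; smaller M is more luminous → Star A.
L ratio = 10^(0.4 |ΔM|) = 10^0.658 = 4.547

Star A is more luminous, by a factor of 4.55.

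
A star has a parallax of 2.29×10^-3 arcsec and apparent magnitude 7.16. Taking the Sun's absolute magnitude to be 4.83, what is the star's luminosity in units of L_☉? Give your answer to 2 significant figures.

L/L_☉ ≈ 220

d = 1/p = 1/2.29×10^-3″ = 436.7 pc
M = m − 5 log₁₀ d + 5 = 7.16 − 5·2.6402 + 5 = -1.041
M − M_☉ = -1.041 − 4.83 = -5.871
L/L_☉ = 10^(−0.4 × -5.871) = 223.0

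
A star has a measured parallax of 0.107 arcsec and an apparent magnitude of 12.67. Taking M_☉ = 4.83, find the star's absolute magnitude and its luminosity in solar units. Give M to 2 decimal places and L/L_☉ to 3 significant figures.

M ≈ 12.82; L/L_☉ ≈ 6.39×10^-4

d = 1/p = 1/0.107″ = 9.346 pc
M = m − 5 log₁₀ d + 5 = 12.67 − 5·0.9706 + 5 = 12.817
M − M_☉ = 12.817 − 4.83 = 7.987
L/L_☉ = 10^(−0.4 × 7.987) = 6.386×10^-4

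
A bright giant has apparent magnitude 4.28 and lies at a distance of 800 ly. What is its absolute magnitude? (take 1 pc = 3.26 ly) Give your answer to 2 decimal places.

d = 800 ly / 3.26 = 245.4 pc
5 log₁₀(d/10 pc) = 5 log₁₀(245.4) − 5 = 6.949
M = m − 5 log₁₀(d/10) = 4.28 − 6.949 = -2.669

M ≈ -2.67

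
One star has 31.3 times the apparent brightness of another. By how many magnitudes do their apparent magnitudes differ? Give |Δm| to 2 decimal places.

|Δm| ≈ 3.74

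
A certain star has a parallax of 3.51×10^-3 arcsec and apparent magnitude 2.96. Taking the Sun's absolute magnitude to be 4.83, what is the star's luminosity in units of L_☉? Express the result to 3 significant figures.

d = 1/p = 1/3.51×10^-3″ = 284.9 pc
M = m − 5 log₁₀ d + 5 = 2.96 − 5·2.4547 + 5 = -4.313
M − M_☉ = -4.313 − 4.83 = -9.143
L/L_☉ = 10^(−0.4 × -9.143) = 4543

L/L_☉ ≈ 4540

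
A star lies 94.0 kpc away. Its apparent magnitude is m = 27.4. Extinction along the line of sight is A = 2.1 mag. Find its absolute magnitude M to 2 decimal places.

d = 94.0 kpc = 94000 pc
5 log₁₀(d/10 pc) = 5 log₁₀(94000) − 5 = 19.866
M = m − 5 log₁₀(d/10) − A = 27.4 − 19.866 − 2.1 = 5.434

M ≈ 5.43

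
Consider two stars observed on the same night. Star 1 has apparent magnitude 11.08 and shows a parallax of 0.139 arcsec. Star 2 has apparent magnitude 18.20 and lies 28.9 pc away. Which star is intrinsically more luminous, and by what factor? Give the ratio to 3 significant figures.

Star 1 is more luminous, by a factor of 43.7.

Star 1: d = 1/p = 1/0.139″ = 7.194 pc
Star 1: M = m − 5 log₁₀ d + 5 = 11.08 − 5·0.8570 + 5 = 11.795
Star 2: M = m − 5 log₁₀ d + 5 = 18.20 − 5·1.4609 + 5 = 15.896
ΔM = M_1 − M_2 = 11.795 − (15.896) = -4.100; smaller M is more luminous → Star 1.
L ratio = 10^(0.4 |ΔM|) = 10^1.640 = 43.67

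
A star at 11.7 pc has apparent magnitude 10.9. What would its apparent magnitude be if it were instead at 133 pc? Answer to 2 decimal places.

Flux ∝ 1/d², so Δm = 5 log₁₀(d₂/d₁) = 5 log₁₀(133/11.7) = 5.278
m₂ = m₁ + Δm = 10.9 + (5.278) = 16.178

m ≈ 16.18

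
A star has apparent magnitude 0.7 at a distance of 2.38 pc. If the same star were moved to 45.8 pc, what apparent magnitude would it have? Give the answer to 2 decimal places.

m ≈ 7.12

Flux ∝ 1/d², so Δm = 5 log₁₀(d₂/d₁) = 5 log₁₀(45.8/2.38) = 6.421
m₂ = m₁ + Δm = 0.7 + (6.421) = 7.121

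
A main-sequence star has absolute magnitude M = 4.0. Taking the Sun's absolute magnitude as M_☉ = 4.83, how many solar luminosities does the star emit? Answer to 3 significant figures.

M − M_☉ = 4.0 − 4.83 = -0.830
L/L_☉ = 10^(−0.4 (M − M_☉)) = 10^0.332 = 2.148

L/L_☉ ≈ 2.15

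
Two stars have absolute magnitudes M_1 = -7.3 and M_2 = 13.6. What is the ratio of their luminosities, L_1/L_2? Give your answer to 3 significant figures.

L_1/L_2 ≈ 2.29×10^8

ΔM = M_1 − M_2 = -20.9
L_1/L_2 = 10^(−0.4 ΔM) = 10^8.360 = 2.291×10^8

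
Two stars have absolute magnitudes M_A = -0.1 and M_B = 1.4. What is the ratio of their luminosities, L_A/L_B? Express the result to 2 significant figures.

L_A/L_B ≈ 4.0

ΔM = M_A − M_B = -1.5
L_A/L_B = 10^(−0.4 ΔM) = 10^0.600 = 3.981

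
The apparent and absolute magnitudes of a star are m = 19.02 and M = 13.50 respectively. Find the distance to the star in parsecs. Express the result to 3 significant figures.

Distance modulus: m − M = 19.02 − (13.50) = 5.520
m − M = 5 log₁₀ d − 5
log₁₀ d = (m − M)/5 + 1 = 2.1040
d = 10^2.1040 = 127.1 pc

d ≈ 127 pc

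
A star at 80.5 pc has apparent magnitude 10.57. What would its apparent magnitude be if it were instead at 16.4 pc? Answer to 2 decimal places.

Flux ∝ 1/d², so Δm = 5 log₁₀(d₂/d₁) = 5 log₁₀(16.4/80.5) = -3.455
m₂ = m₁ + Δm = 10.57 + (-3.455) = 7.115

m ≈ 7.12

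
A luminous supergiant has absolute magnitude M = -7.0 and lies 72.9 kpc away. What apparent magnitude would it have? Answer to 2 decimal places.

d = 72.9 kpc = 72900 pc
m = M + 5 log₁₀ d − 5 = -7.0 + 5·4.8627 − 5 = 12.314

m ≈ 12.31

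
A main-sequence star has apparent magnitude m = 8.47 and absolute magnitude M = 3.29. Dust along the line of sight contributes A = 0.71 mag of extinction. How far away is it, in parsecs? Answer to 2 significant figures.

d ≈ 78 pc

m − M = 5 log₁₀(d/10 pc) + A  ⇒  8.47 − (3.29) − 0.71 = 5 log₁₀(d/10)
4.470 = 5 log₁₀(d/10)
log₁₀ d = (m − M − A)/5 + 1 = 1.8940
d = 10^1.8940 = 78.34 pc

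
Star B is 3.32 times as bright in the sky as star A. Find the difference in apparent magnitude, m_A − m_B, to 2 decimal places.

Pogson: Δm = −2.5 log₁₀(ratio) = −2.5 log₁₀(3.32) = −2.5 × 0.5211 = -1.303
Star B is brighter so has the smaller magnitude: m_A − m_B is positive.

m_A − m_B ≈ 1.30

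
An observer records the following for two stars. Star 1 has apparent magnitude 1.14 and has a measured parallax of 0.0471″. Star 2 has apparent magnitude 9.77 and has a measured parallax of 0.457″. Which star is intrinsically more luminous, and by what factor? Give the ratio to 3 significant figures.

Star 1 is more luminous, by a factor of 267000.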